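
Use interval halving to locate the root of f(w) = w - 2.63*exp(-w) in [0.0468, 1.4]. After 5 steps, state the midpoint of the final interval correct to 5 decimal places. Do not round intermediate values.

0.99827

f(0.046800) = -2.462952, f(1.400000) = 0.751450 (opposite signs)
step 1: m = 0.723400, f(m) = -0.552413 < 0 → root in [0.723400, 1.400000]
step 2: m = 1.061700, f(m) = 0.152069 > 0 → root in [0.723400, 1.061700]
step 3: m = 0.892550, f(m) = -0.184724 < 0 → root in [0.892550, 1.061700]
step 4: m = 0.977125, f(m) = -0.012785 < 0 → root in [0.977125, 1.061700]
step 5: m = 1.019412, f(m) = 0.070490 > 0 → root in [0.977125, 1.019412]
Midpoint of [0.977125, 1.019412] = 0.998269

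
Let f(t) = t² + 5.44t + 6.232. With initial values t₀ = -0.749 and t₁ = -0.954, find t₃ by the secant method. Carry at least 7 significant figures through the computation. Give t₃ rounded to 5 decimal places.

-1.60272

Secant update: t_(k+1) = t_k − f(t_k)·(t_k − t_(k-1))/(f(t_k) − f(t_(k-1))).
f(t_0) = 2.718441, f(t_1) = 1.952356
t_2 = -0.954000 - (1.952356)·(-0.954000 - -0.749000)/(1.952356 - (2.718441)) = -1.476439; f(t_2) = 0.380043
t_3 = -1.476439 - (0.380043)·(-1.476439 - -0.954000)/(0.380043 - (1.952356)) = -1.602718; f(t_3) = 0.081919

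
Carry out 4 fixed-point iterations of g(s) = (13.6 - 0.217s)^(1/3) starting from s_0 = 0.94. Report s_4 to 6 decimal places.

2.356665

s_1 = g(0.940000) = 2.374973
s_2 = g(2.374973) = 2.356426
s_3 = g(2.356426) = 2.356668
s_4 = g(2.356668) = 2.356665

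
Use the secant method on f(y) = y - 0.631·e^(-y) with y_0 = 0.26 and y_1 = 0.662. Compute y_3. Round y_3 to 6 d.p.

0.415991

f(y_0) = -0.226534, f(y_1) = 0.336518
y_2 = 0.662000 - (0.336518)·(0.662000 - 0.260000)/(0.336518 - (-0.226534)) = 0.421737; f(y_2) = 0.007860
y_3 = 0.421737 - (0.007860)·(0.421737 - 0.662000)/(0.007860 - (0.336518)) = 0.415991; f(y_3) = -0.000271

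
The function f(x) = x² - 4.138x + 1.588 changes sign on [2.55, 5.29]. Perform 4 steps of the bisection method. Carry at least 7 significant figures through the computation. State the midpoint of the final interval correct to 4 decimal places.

3.6631

f(2.550000) = -2.461400, f(5.290000) = 7.682080 (opposite signs)
step 1: m = 3.920000, f(m) = 0.733440 > 0 → root in [2.550000, 3.920000]
step 2: m = 3.235000, f(m) = -1.333205 < 0 → root in [3.235000, 3.920000]
step 3: m = 3.577500, f(m) = -0.417189 < 0 → root in [3.577500, 3.920000]
step 4: m = 3.748750, f(m) = 0.128799 > 0 → root in [3.577500, 3.748750]
Midpoint of [3.577500, 3.748750] = 3.663125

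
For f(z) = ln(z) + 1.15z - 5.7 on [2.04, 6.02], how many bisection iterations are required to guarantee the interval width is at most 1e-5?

19

Initial width b − a = 6.02 − 2.04 = 3.980000.
After n steps the width is (b−a)/2^n; need (b−a)/2^n ≤ 1e-5.
So n ≥ log₂(3.980000/1e-5) = log₂(398000.0000) ≈ 18.6024.
Hence n = 19.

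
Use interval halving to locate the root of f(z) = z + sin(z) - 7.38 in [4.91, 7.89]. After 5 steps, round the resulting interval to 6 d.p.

f(4.910000) = -3.450538, f(7.890000) = 1.509351 (opposite signs)
step 1: m = 6.400000, f(m) = -0.863451 < 0 → root in [6.400000, 7.890000]
step 2: m = 7.145000, f(m) = 0.524025 > 0 → root in [6.400000, 7.145000]
step 3: m = 6.772500, f(m) = -0.137479 < 0 → root in [6.772500, 7.145000]
step 4: m = 6.958750, f(m) = 0.204088 > 0 → root in [6.772500, 6.958750]
step 5: m = 6.865625, f(m) = 0.035688 > 0 → root in [6.772500, 6.865625]

[6.772500, 6.865625]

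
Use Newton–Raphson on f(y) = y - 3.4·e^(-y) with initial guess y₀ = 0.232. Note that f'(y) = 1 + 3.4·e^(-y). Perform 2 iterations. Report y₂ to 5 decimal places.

1.10231

Newton update: y ← y − f(y)/f'(y).
y_0 = 0.232000: f = -2.464017, f' = 3.696017 → y_1 = 0.232000 - (-2.464017)/(3.696017) = 0.898668
y_1 = 0.898668: f = -0.485511, f' = 2.384179 → y_2 = 0.898668 - (-0.485511)/(2.384179) = 1.102307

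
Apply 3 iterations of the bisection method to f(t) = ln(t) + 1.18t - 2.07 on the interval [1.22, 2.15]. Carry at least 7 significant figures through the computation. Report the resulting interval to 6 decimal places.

f(1.220000) = -0.431549, f(2.150000) = 1.232468 (opposite signs)
step 1: m = 1.685000, f(m) = 0.440066 > 0 → root in [1.220000, 1.685000]
step 2: m = 1.452500, f(m) = 0.017236 > 0 → root in [1.220000, 1.452500]
step 3: m = 1.336250, f(m) = -0.203358 < 0 → root in [1.336250, 1.452500]

[1.336250, 1.452500]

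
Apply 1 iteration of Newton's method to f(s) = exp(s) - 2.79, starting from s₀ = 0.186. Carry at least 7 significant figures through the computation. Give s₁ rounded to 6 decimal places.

f'(s) = exp(s)
s_0 = 0.186000: f = -1.585578, f' = 1.204422 → s_1 = 0.186000 - (-1.585578)/(1.204422) = 1.502463

1.502463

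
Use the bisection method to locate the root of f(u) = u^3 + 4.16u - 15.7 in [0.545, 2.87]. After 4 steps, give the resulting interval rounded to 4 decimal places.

[1.8528, 1.9981]

f(0.545000) = -13.270921, f(2.870000) = 19.879103 (opposite signs)
step 1: m = 1.707500, f(m) = -3.618488 < 0 → root in [1.707500, 2.870000]
step 2: m = 2.288750, f(m) = 5.810534 > 0 → root in [1.707500, 2.288750]
step 3: m = 1.998125, f(m) = 0.589721 > 0 → root in [1.707500, 1.998125]
step 4: m = 1.852813, f(m) = -1.631754 < 0 → root in [1.852813, 1.998125]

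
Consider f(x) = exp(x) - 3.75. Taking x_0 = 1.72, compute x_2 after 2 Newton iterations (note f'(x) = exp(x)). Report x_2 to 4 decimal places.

Newton update: x ← x − f(x)/f'(x).
x_0 = 1.720000: f = 1.834528, f' = 5.584528 → x_1 = 1.720000 - (1.834528)/(5.584528) = 1.391498
x_1 = 1.391498: f = 0.270869, f' = 4.020869 → x_2 = 1.391498 - (0.270869)/(4.020869) = 1.324132

1.3241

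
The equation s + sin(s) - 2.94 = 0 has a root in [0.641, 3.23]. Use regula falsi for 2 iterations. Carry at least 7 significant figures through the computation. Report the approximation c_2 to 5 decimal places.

False-position update: c = (a·f(b) − b·f(a))/(f(b) − f(a)); replace the endpoint whose sign matches f(c).
f(0.641000) = -1.701003, f(3.230000) = 0.201708
step 1: c = 2.955538, f(c) = 0.200521 > 0 → new bracket [0.641000, 2.955538]
step 2: c = 2.711464, f(c) = 0.188452 > 0 → new bracket [0.641000, 2.711464]

2.71146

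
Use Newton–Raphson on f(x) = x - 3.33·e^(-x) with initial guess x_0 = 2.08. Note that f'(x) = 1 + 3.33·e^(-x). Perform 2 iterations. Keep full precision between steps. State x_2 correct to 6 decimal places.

1.093356

Newton update: x ← x − f(x)/f'(x).
x_0 = 2.080000: f = 1.663982, f' = 1.416018 → x_1 = 2.080000 - (1.663982)/(1.416018) = 0.904886
x_1 = 0.904886: f = -0.442393, f' = 2.347278 → x_2 = 0.904886 - (-0.442393)/(2.347278) = 1.093356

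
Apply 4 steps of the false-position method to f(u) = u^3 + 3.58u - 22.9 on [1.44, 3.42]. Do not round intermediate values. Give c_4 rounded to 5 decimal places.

2.41547

False-position update: c = (a·f(b) − b·f(a))/(f(b) − f(a)); replace the endpoint whose sign matches f(c).
f(1.440000) = -14.758816, f(3.420000) = 29.345288
step 1: c = 2.102579, f(c) = -6.077604 < 0 → new bracket [2.102579, 3.420000]
step 2: c = 2.328613, f(c) = -1.936812 < 0 → new bracket [2.328613, 3.420000]
step 3: c = 2.396185, f(c) = -0.563472 < 0 → new bracket [2.396185, 3.420000]
step 4: c = 2.415474, f(c) = -0.159494 < 0 → new bracket [2.415474, 3.420000]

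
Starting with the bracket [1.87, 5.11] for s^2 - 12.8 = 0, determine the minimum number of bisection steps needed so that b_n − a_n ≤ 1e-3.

12

Initial width b − a = 5.11 − 1.87 = 3.240000.
After n steps the width is (b−a)/2^n; need (b−a)/2^n ≤ 1e-3.
So n ≥ log₂(3.240000/1e-3) = log₂(3240.0000) ≈ 11.6618.
Hence n = 12.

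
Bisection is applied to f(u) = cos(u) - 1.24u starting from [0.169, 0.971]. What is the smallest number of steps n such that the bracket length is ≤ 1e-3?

10

Initial width b − a = 0.971 − 0.169 = 0.802000.
After n steps the width is (b−a)/2^n; need (b−a)/2^n ≤ 1e-3.
So n ≥ log₂(0.802000/1e-3) = log₂(802.0000) ≈ 9.6475.
Hence n = 10.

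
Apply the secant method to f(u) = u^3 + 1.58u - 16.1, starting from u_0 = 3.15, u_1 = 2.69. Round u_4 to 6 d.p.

Secant update: u_(k+1) = u_k − f(u_k)·(u_k − u_(k-1))/(f(u_k) − f(u_(k-1))).
f(u_0) = 20.132875, f(u_1) = 7.615309
u_2 = 2.690000 - (7.615309)·(2.690000 - 3.150000)/(7.615309 - (20.132875)) = 2.410150; f(u_2) = 1.708170
u_3 = 2.410150 - (1.708170)·(2.410150 - 2.690000)/(1.708170 - (7.615309)) = 2.329226; f(u_3) = 0.216904
u_4 = 2.329226 - (0.216904)·(2.329226 - 2.410150)/(0.216904 - (1.708170)) = 2.317455; f(u_4) = 0.007699

2.317455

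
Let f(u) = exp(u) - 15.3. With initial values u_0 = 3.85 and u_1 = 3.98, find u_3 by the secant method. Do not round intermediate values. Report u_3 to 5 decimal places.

2.95980

Secant update: u_(k+1) = u_k − f(u_k)·(u_k − u_(k-1))/(f(u_k) − f(u_(k-1))).
f(u_0) = 31.693063, f(u_1) = 38.217034
u_2 = 3.980000 - (38.217034)·(3.980000 - 3.850000)/(38.217034 - (31.693063)) = 3.218468; f(u_2) = 9.689800
u_3 = 3.218468 - (9.689800)·(3.218468 - 3.980000)/(9.689800 - (38.217034)) = 2.959799; f(u_3) = 3.994099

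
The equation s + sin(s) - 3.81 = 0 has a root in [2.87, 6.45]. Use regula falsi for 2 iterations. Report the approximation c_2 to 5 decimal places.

f(2.870000) = -0.671734, f(6.450000) = 2.806042
step 1: c = 3.561479, f(c) = -0.656178 < 0 → new bracket [3.561479, 6.450000]
step 2: c = 4.108926, f(c) = -0.524449 < 0 → new bracket [4.108926, 6.450000]

4.10893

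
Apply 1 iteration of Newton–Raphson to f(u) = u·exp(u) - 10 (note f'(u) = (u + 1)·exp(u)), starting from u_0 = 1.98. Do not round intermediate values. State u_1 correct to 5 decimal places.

1.77889

u_0 = 1.980000: f = 4.340631, f' = 21.583374 → u_1 = 1.980000 - (4.340631)/(21.583374) = 1.778890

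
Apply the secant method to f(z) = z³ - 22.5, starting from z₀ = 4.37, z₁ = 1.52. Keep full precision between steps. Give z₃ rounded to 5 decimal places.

3.33248

f(z_0) = 60.953453, f(z_1) = -18.988192
z_2 = 1.520000 - (-18.988192)·(1.520000 - 4.370000)/(-18.988192 - (60.953453)) = 2.196948; f(z_2) = -11.896252
z_3 = 2.196948 - (-11.896252)·(2.196948 - 1.520000)/(-11.896252 - (-18.988192)) = 3.332483; f(z_3) = 14.508699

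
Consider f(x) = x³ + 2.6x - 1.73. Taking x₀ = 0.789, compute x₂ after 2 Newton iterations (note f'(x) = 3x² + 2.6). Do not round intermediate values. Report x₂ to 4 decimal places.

Newton update: x ← x − f(x)/f'(x).
x_0 = 0.789000: f = 0.812569, f' = 4.467563 → x_1 = 0.789000 - (0.812569)/(4.467563) = 0.607118
x_1 = 0.607118: f = 0.072286, f' = 3.705777 → x_2 = 0.607118 - (0.072286)/(3.705777) = 0.587612

0.5876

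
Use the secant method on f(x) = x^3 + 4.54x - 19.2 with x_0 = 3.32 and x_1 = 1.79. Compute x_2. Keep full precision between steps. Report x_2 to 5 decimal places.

f(x_0) = 32.467168, f(x_1) = -5.338061
x_2 = 1.790000 - (-5.338061)·(1.790000 - 3.320000)/(-5.338061 - (32.467168)) = 2.006034; f(x_2) = -2.019971

2.00603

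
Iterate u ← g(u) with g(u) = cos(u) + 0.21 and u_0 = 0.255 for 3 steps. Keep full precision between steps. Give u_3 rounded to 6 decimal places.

1.039221

u_1 = g(0.255000) = 1.177663
u_2 = g(1.177663) = 0.593084
u_3 = g(0.593084) = 1.039221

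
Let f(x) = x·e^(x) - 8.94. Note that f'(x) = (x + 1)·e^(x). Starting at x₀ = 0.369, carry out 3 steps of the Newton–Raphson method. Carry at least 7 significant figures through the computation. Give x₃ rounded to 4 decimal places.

3.0578

x_0 = 0.369000: f = -8.406320, f' = 1.979968 → x_1 = 0.369000 - (-8.406320)/(1.979968) = 4.614685
x_1 = 4.614685: f = 456.940410, f' = 566.836462 → x_2 = 4.614685 - (456.940410)/(566.836462) = 3.808561
x_2 = 3.808561: f = 162.771020, f' = 216.796553 → x_3 = 3.808561 - (162.771020)/(216.796553) = 3.057761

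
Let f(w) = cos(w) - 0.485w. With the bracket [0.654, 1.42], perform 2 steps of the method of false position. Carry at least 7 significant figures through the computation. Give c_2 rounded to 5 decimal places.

False-position update: c = (a·f(b) − b·f(a))/(f(b) − f(a)); replace the endpoint whose sign matches f(c).
f(0.654000) = 0.476467, f(1.420000) = -0.538475
step 1: c = 1.013601, f(c) = 0.037212 > 0 → new bracket [1.013601, 1.420000]
step 2: c = 1.039870, f(c) = 0.001996 > 0 → new bracket [1.039870, 1.420000]

1.03987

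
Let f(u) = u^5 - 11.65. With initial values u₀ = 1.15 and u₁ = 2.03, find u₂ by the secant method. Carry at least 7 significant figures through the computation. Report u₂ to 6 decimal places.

1.411292

f(u_0) = -9.638643, f(u_1) = 22.823088
u_2 = 2.030000 - (22.823088)·(2.030000 - 1.150000)/(22.823088 - (-9.638643)) = 1.411292; f(u_2) = -6.051327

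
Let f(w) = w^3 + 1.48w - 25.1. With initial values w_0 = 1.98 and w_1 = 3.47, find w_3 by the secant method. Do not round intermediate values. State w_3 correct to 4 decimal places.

2.7194

f(w_0) = -14.407208, f(w_1) = 21.817523
w_2 = 3.470000 - (21.817523)·(3.470000 - 1.980000)/(21.817523 - (-14.407208)) = 2.572599; f(w_2) = -4.266410
w_3 = 2.572599 - (-4.266410)·(2.572599 - 3.470000)/(-4.266410 - (21.817523)) = 2.719382; f(w_3) = -0.965378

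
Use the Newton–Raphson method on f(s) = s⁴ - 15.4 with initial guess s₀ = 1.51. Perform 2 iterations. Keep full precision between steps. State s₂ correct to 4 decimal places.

f'(s) = 4s³
s_0 = 1.510000: f = -10.201144, f' = 13.771804 → s_1 = 1.510000 - (-10.201144)/(13.771804) = 2.250727
s_1 = 2.250727: f = 10.262036, f' = 45.606666 → s_2 = 2.250727 - (10.262036)/(45.606666) = 2.025715

2.0257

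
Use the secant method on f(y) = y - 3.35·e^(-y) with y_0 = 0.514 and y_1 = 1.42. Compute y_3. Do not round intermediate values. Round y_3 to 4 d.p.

1.1032

f(y_0) = -1.489630, f(y_1) = 0.610258
y_2 = 1.420000 - (0.610258)·(1.420000 - 0.514000)/(0.610258 - (-1.489630)) = 1.156703; f(y_2) = 0.103056
y_3 = 1.156703 - (0.103056)·(1.156703 - 1.420000)/(0.103056 - (0.610258)) = 1.103205; f(y_3) = -0.008345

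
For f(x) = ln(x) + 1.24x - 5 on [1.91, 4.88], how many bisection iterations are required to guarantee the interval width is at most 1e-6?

22

Initial width b − a = 4.88 − 1.91 = 2.970000.
After n steps the width is (b−a)/2^n; need (b−a)/2^n ≤ 1e-6.
So n ≥ log₂(2.970000/1e-6) = log₂(2970000.0000) ≈ 21.5020.
Hence n = 22.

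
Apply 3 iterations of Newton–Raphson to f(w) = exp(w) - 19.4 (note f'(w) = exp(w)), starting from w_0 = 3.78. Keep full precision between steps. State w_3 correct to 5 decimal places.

2.96573

w_0 = 3.780000: f = 24.416042, f' = 43.816042 → w_1 = 3.780000 - (24.416042)/(43.816042) = 3.222760
w_1 = 3.222760: f = 5.697299, f' = 25.097299 → w_2 = 3.222760 - (5.697299)/(25.097299) = 2.995752
w_2 = 2.995752: f = 0.600390, f' = 20.000390 → w_3 = 2.995752 - (0.600390)/(20.000390) = 2.965733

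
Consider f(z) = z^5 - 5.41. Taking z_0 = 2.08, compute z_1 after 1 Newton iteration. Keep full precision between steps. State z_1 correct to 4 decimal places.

1.7218

f'(z) = 5z^4
z_0 = 2.080000: f = 33.522893, f' = 93.588685 → z_1 = 2.080000 - (33.522893)/(93.588685) = 1.721806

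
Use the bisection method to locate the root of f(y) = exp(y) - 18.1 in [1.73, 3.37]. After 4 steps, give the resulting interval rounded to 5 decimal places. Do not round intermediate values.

[2.85750, 2.96000]

f(1.730000) = -12.459346, f(3.370000) = 10.978527 (opposite signs)
step 1: m = 2.550000, f(m) = -5.292896 < 0 → root in [2.550000, 3.370000]
step 2: m = 2.960000, f(m) = 1.197972 > 0 → root in [2.550000, 2.960000]
step 3: m = 2.755000, f(m) = -2.378959 < 0 → root in [2.755000, 2.960000]
step 4: m = 2.857500, f(m) = -0.682072 < 0 → root in [2.857500, 2.960000]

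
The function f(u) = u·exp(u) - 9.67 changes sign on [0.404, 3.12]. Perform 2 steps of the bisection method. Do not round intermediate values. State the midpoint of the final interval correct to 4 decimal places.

f(0.404000) = -9.064887, f(3.120000) = 60.986704 (opposite signs)
step 1: m = 1.762000, f(m) = 0.592018 > 0 → root in [0.404000, 1.762000]
step 2: m = 1.083000, f(m) = -6.471330 < 0 → root in [1.083000, 1.762000]
Midpoint of [1.083000, 1.762000] = 1.422500

1.4225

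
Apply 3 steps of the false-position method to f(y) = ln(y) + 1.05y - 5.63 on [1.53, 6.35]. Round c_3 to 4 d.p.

4.0352

f(1.530000) = -3.598232, f(6.350000) = 2.885955
step 1: c = 4.204735, f(c) = 0.221183 > 0 → new bracket [1.530000, 4.204735]
step 2: c = 4.049841, f(c) = 0.021010 > 0 → new bracket [1.530000, 4.049841]
step 3: c = 4.035213, f(c) = 0.002032 > 0 → new bracket [1.530000, 4.035213]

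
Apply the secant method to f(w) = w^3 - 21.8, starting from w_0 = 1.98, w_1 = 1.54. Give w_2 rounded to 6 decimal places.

f(w_0) = -14.037608, f(w_1) = -18.147736
w_2 = 1.540000 - (-18.147736)·(1.540000 - 1.980000)/(-18.147736 - (-14.037608)) = 3.482763; f(w_2) = 20.444648

3.482763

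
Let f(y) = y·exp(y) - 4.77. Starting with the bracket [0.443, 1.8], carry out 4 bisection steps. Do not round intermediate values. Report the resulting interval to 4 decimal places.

[1.2911, 1.3759]

f(0.443000) = -4.080084, f(1.800000) = 6.119365 (opposite signs)
step 1: m = 1.121500, f(m) = -1.327606 < 0 → root in [1.121500, 1.800000]
step 2: m = 1.460750, f(m) = 1.524650 > 0 → root in [1.121500, 1.460750]
step 3: m = 1.291125, f(m) = -0.074339 < 0 → root in [1.291125, 1.460750]
step 4: m = 1.375938, f(m) = 0.677043 > 0 → root in [1.291125, 1.375938]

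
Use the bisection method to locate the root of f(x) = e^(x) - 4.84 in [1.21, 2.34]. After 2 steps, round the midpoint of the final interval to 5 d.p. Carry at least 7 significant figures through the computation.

f(1.210000) = -1.486515, f(2.340000) = 5.541237 (opposite signs)
step 1: m = 1.775000, f(m) = 1.060281 > 0 → root in [1.210000, 1.775000]
step 2: m = 1.492500, f(m) = -0.391798 < 0 → root in [1.492500, 1.775000]
Midpoint of [1.492500, 1.775000] = 1.633750

1.63375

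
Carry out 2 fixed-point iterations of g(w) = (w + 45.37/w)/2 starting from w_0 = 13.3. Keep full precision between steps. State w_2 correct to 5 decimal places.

w_1 = g(13.300000) = 8.355639
w_2 = g(8.355639) = 6.892753

6.89275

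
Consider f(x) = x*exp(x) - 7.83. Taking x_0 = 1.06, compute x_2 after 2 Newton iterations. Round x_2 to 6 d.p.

f'(x) = (x+1)*exp(x)
x_0 = 1.060000: f = -4.770447, f' = 5.945924 → x_1 = 1.060000 - (-4.770447)/(5.945924) = 1.862305
x_1 = 1.862305: f = 4.160570, f' = 18.429132 → x_2 = 1.862305 - (4.160570)/(18.429132) = 1.636545

1.636545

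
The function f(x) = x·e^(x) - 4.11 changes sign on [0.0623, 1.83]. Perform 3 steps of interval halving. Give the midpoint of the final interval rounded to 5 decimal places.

1.27759

f(0.062300) = -4.043695, f(1.830000) = 7.298013 (opposite signs)
step 1: m = 0.946150, f(m) = -1.672932 < 0 → root in [0.946150, 1.830000]
step 2: m = 1.388075, f(m) = 1.452195 > 0 → root in [0.946150, 1.388075]
step 3: m = 1.167112, f(m) = -0.360415 < 0 → root in [1.167112, 1.388075]
Midpoint of [1.167112, 1.388075] = 1.277594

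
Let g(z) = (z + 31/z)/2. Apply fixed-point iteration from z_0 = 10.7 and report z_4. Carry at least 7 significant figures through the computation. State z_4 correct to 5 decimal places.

z_1 = g(10.700000) = 6.798598
z_2 = g(6.798598) = 5.679181
z_3 = g(5.679181) = 5.568857
z_4 = g(5.568857) = 5.567764

5.56776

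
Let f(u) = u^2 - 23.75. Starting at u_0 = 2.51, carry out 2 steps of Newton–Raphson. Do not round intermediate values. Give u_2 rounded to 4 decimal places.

f'(u) = 2u
u_0 = 2.510000: f = -17.449900, f' = 5.020000 → u_1 = 2.510000 - (-17.449900)/(5.020000) = 5.986076
u_1 = 5.986076: f = 12.083102, f' = 11.972151 → u_2 = 5.986076 - (12.083102)/(11.972151) = 4.976808

4.9768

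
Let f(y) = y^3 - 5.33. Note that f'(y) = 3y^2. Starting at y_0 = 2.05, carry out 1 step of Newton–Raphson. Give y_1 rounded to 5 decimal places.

1.78943

y_0 = 2.050000: f = 3.285125, f' = 12.607500 → y_1 = 2.050000 - (3.285125)/(12.607500) = 1.789431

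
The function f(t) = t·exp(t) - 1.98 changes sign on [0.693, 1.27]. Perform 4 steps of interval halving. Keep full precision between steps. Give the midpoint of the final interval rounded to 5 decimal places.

f(0.693000) = -0.594204, f(1.270000) = 2.542283 (opposite signs)
step 1: m = 0.981500, f(m) = 0.639089 > 0 → root in [0.693000, 0.981500]
step 2: m = 0.837250, f(m) = -0.045948 < 0 → root in [0.837250, 0.981500]
step 3: m = 0.909375, f(m) = 0.277769 > 0 → root in [0.837250, 0.909375]
step 4: m = 0.873313, f(m) = 0.111436 > 0 → root in [0.837250, 0.873313]
Midpoint of [0.837250, 0.873313] = 0.855281

0.85528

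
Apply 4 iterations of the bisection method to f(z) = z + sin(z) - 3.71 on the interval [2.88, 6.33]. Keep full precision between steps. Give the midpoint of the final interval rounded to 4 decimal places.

4.7128

f(2.880000) = -0.571381, f(6.330000) = 2.666798 (opposite signs)
step 1: m = 4.605000, f(m) = -0.099239 < 0 → root in [4.605000, 6.330000]
step 2: m = 5.467500, f(m) = 1.029305 > 0 → root in [4.605000, 5.467500]
step 3: m = 5.036250, f(m) = 0.378236 > 0 → root in [4.605000, 5.036250]
step 4: m = 4.820625, f(m) = 0.116477 > 0 → root in [4.605000, 4.820625]
Midpoint of [4.605000, 4.820625] = 4.712813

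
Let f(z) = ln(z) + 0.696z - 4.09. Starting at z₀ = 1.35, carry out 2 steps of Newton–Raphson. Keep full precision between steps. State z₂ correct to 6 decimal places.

Newton update: z ← z − f(z)/f'(z).
f'(z) = 1/z + 0.696
z_0 = 1.350000: f = -2.850295, f' = 1.436741 → z_1 = 1.350000 - (-2.850295)/(1.436741) = 3.333862
z_1 = 3.333862: f = -0.565501, f' = 0.995952 → z_2 = 3.333862 - (-0.565501)/(0.995952) = 3.901661

3.901661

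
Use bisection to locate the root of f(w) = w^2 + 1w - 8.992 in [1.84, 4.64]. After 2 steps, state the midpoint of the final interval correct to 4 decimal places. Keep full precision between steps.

f(1.840000) = -3.766400, f(4.640000) = 17.177600 (opposite signs)
step 1: m = 3.240000, f(m) = 4.745600 > 0 → root in [1.840000, 3.240000]
step 2: m = 2.540000, f(m) = -0.000400 < 0 → root in [2.540000, 3.240000]
Midpoint of [2.540000, 3.240000] = 2.890000

2.8900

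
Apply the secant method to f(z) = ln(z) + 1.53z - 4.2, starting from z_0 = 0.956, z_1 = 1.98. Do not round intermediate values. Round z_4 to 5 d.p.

f(z_0) = -2.782317, f(z_1) = -0.487503
z_2 = 1.980000 - (-0.487503)·(1.980000 - 0.956000)/(-0.487503 - (-2.782317)) = 2.197535; f(z_2) = -0.050434
z_3 = 2.197535 - (-0.050434)·(2.197535 - 1.980000)/(-0.050434 - (-0.487503)) = 2.222637; f(z_3) = -0.000670
z_4 = 2.222637 - (-0.000670)·(2.222637 - 2.197535)/(-0.000670 - (-0.050434)) = 2.222975; f(z_4) = -0.000001

2.22298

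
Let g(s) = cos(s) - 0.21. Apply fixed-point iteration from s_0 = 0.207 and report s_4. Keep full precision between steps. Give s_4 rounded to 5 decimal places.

0.57796

s_1 = g(0.207000) = 0.768652
s_2 = g(0.768652) = 0.508848
s_3 = g(0.508848) = 0.663306
s_4 = g(0.663306) = 0.577961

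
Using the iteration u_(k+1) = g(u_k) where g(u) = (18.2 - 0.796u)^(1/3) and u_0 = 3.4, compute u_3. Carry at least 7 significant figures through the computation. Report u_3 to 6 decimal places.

u_1 = g(3.400000) = 2.492972
u_2 = g(2.492972) = 2.531110
u_3 = g(2.531110) = 2.529529

2.529529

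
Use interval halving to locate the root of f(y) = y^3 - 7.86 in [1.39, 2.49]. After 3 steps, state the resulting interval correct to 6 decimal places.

f(1.390000) = -5.174381, f(2.490000) = 7.578249 (opposite signs)
step 1: m = 1.940000, f(m) = -0.558616 < 0 → root in [1.940000, 2.490000]
step 2: m = 2.215000, f(m) = 3.007288 > 0 → root in [1.940000, 2.215000]
step 3: m = 2.077500, f(m) = 1.106503 > 0 → root in [1.940000, 2.077500]

[1.940000, 2.077500]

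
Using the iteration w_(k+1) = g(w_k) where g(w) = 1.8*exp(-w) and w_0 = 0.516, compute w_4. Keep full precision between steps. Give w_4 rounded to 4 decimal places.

0.6800

w_1 = g(0.516000) = 1.074426
w_2 = g(1.074426) = 0.614689
w_3 = g(0.614689) = 0.973457
w_4 = g(0.973457) = 0.679995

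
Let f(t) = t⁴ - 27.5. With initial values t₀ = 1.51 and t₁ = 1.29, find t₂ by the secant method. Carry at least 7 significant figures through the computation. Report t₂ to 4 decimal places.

3.5293

f(t_0) = -22.301144, f(t_1) = -24.730771
t_2 = 1.290000 - (-24.730771)·(1.290000 - 1.510000)/(-24.730771 - (-22.301144)) = 3.529343; f(t_2) = 127.658536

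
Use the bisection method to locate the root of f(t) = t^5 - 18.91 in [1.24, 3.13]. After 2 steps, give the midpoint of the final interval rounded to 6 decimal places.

1.948750

f(1.240000) = -15.978375, f(3.130000) = 281.505051 (opposite signs)
step 1: m = 2.185000, f(m) = 30.893195 > 0 → root in [1.240000, 2.185000]
step 2: m = 1.712500, f(m) = -4.181691 < 0 → root in [1.712500, 2.185000]
Midpoint of [1.712500, 2.185000] = 1.948750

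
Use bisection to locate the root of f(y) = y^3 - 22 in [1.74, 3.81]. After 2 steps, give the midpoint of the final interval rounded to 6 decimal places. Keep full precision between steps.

3.033750

f(1.740000) = -16.731976, f(3.810000) = 33.306341 (opposite signs)
step 1: m = 2.775000, f(m) = -0.630766 < 0 → root in [2.775000, 3.810000]
step 2: m = 3.292500, f(m) = 13.692531 > 0 → root in [2.775000, 3.292500]
Midpoint of [2.775000, 3.292500] = 3.033750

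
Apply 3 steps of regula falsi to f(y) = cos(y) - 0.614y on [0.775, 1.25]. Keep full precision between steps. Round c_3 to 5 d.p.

0.94884

f(0.775000) = 0.238571, f(1.250000) = -0.452178
step 1: c = 0.939056, f(c) = 0.013970 > 0 → new bracket [0.939056, 1.250000]
step 2: c = 0.948374, f(c) = 0.000703 > 0 → new bracket [0.948374, 1.250000]
step 3: c = 0.948842, f(c) = 0.000035 > 0 → new bracket [0.948842, 1.250000]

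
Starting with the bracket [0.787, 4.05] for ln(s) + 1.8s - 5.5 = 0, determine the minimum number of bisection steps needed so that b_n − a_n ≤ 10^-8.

29

Initial width b − a = 4.05 − 0.787 = 3.263000.
After n steps the width is (b−a)/2^n; need (b−a)/2^n ≤ 10^-8.
So n ≥ log₂(3.263000/10^-8) = log₂(326300000.0000) ≈ 28.2816.
Hence n = 29.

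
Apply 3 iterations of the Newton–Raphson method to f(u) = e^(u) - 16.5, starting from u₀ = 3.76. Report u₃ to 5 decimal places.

f'(u) = e^(u)
u_0 = 3.760000: f = 26.448426, f' = 42.948426 → u_1 = 3.760000 - (26.448426)/(42.948426) = 3.144182
u_1 = 3.144182: f = 6.700683, f' = 23.200683 → u_2 = 3.144182 - (6.700683)/(23.200683) = 2.855368
u_2 = 2.855368: f = 0.880827, f' = 17.380827 → u_3 = 2.855368 - (0.880827)/(17.380827) = 2.804690

2.80469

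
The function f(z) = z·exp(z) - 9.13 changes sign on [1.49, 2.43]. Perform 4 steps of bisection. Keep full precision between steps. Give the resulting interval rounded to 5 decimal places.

f(1.490000) = -2.518728, f(2.430000) = 18.472083 (opposite signs)
step 1: m = 1.960000, f(m) = 4.784681 > 0 → root in [1.490000, 1.960000]
step 2: m = 1.725000, f(m) = 0.551599 > 0 → root in [1.490000, 1.725000]
step 3: m = 1.607500, f(m) = -1.108061 < 0 → root in [1.607500, 1.725000]
step 4: m = 1.666250, f(m) = -0.311731 < 0 → root in [1.666250, 1.725000]

[1.66625, 1.72500]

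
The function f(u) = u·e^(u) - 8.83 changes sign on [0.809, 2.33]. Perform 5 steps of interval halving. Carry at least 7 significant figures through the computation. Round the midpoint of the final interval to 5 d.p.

f(0.809000) = -7.013260, f(2.330000) = 15.117604 (opposite signs)
step 1: m = 1.569500, f(m) = -1.289737 < 0 → root in [1.569500, 2.330000]
step 2: m = 1.949750, f(m) = 4.870758 > 0 → root in [1.569500, 1.949750]
step 3: m = 1.759625, f(m) = 1.393875 > 0 → root in [1.569500, 1.759625]
step 4: m = 1.664563, f(m) = -0.035515 < 0 → root in [1.664563, 1.759625]
step 5: m = 1.712094, f(m) = 0.655941 > 0 → root in [1.664563, 1.712094]
Midpoint of [1.664563, 1.712094] = 1.688328

1.68833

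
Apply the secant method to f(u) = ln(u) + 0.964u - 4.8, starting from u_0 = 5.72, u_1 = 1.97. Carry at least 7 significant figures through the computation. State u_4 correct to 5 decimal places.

f(u_0) = 2.458049, f(u_1) = -2.222886
u_2 = 1.970000 - (-2.222886)·(1.970000 - 5.720000)/(-2.222886 - (2.458049)) = 3.750803; f(u_2) = 0.137744
u_3 = 3.750803 - (0.137744)·(3.750803 - 1.970000)/(0.137744 - (-2.222886)) = 3.646892; f(u_3) = 0.009479
u_4 = 3.646892 - (0.009479)·(3.646892 - 3.750803)/(0.009479 - (0.137744)) = 3.639213; f(u_4) = -0.000032

3.63921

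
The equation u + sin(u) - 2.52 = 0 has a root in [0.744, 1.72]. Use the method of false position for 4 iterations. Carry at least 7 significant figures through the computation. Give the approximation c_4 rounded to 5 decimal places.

1.52221

f(0.744000) = -1.098764, f(1.720000) = 0.188890
step 1: c = 1.576828, f(c) = 0.056809 > 0 → new bracket [0.744000, 1.576828]
step 2: c = 1.535885, f(c) = 0.015275 > 0 → new bracket [0.744000, 1.535885]
step 3: c = 1.525027, f(c) = 0.003979 > 0 → new bracket [0.744000, 1.525027]
step 4: c = 1.522208, f(c) = 0.001028 > 0 → new bracket [0.744000, 1.522208]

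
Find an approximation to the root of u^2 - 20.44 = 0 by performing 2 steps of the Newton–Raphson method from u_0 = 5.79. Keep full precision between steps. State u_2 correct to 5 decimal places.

4.52314

f'(u) = 2u
u_0 = 5.790000: f = 13.084100, f' = 11.580000 → u_1 = 5.790000 - (13.084100)/(11.580000) = 4.660112
u_1 = 4.660112: f = 1.276646, f' = 9.320225 → u_2 = 4.660112 - (1.276646)/(9.320225) = 4.523136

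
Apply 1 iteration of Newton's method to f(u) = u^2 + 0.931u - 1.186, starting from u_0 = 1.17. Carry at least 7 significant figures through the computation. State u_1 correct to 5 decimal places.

Newton update: u ← u − f(u)/f'(u).
f'(u) = 2u + 0.931
u_0 = 1.170000: f = 1.272170, f' = 3.271000 → u_1 = 1.170000 - (1.272170)/(3.271000) = 0.781076

0.78108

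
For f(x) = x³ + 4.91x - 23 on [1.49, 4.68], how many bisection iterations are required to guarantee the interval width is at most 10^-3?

12

Initial width b − a = 4.68 − 1.49 = 3.190000.
After n steps the width is (b−a)/2^n; need (b−a)/2^n ≤ 10^-3.
So n ≥ log₂(3.190000/10^-3) = log₂(3190.0000) ≈ 11.6393.
Hence n = 12.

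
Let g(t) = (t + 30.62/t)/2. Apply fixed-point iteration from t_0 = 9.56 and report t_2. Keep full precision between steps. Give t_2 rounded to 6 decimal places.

5.589868

t_1 = g(9.560000) = 6.381464
t_2 = g(6.381464) = 5.589868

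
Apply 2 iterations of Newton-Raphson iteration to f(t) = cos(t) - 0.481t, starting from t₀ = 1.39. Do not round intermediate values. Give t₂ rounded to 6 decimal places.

1.044474

Newton update: t ← t − f(t)/f'(t).
f'(t) = -sin(t) - 0.481
t_0 = 1.390000: f = -0.488777, f' = -1.464701 → t_1 = 1.390000 - (-0.488777)/(-1.464701) = 1.056296
t_1 = 1.056296: f = -0.015978, f' = -1.351539 → t_2 = 1.056296 - (-0.015978)/(-1.351539) = 1.044474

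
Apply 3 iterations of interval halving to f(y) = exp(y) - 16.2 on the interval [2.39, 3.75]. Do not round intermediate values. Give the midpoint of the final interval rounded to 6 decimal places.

f(2.390000) = -5.286506, f(3.750000) = 26.321082 (opposite signs)
step 1: m = 3.070000, f(m) = 5.341903 > 0 → root in [2.390000, 3.070000]
step 2: m = 2.730000, f(m) = -0.867113 < 0 → root in [2.730000, 3.070000]
step 3: m = 2.900000, f(m) = 1.974145 > 0 → root in [2.730000, 2.900000]
Midpoint of [2.730000, 2.900000] = 2.815000

2.815000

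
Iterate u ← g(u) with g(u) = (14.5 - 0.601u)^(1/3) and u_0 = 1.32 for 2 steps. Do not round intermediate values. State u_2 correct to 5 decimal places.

u_1 = g(1.320000) = 2.393191
u_2 = g(2.393191) = 2.355048

2.35505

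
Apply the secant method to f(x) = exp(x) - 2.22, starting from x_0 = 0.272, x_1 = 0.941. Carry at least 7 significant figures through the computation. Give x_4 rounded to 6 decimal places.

f(x_0) = -0.907413, f(x_1) = 0.342543
x_2 = 0.941000 - (0.342543)·(0.941000 - 0.272000)/(0.342543 - (-0.907413)) = 0.757665; f(x_2) = -0.086712
x_3 = 0.757665 - (-0.086712)·(0.757665 - 0.941000)/(-0.086712 - (0.342543)) = 0.794699; f(x_3) = -0.006225
x_4 = 0.794699 - (-0.006225)·(0.794699 - 0.757665)/(-0.006225 - (-0.086712)) = 0.797564; f(x_4) = 0.000125

0.797564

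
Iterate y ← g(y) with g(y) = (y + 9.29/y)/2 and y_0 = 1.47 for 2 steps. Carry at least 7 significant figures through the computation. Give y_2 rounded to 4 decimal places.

3.1400

y_1 = g(1.470000) = 3.894864
y_2 = g(3.894864) = 3.140028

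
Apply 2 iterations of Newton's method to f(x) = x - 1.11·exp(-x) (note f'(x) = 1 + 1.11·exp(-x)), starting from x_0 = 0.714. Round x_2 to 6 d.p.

0.605711

Newton update: x ← x − f(x)/f'(x).
x_0 = 0.714000: f = 0.170453, f' = 1.543547 → x_1 = 0.714000 - (0.170453)/(1.543547) = 0.603570
x_1 = 0.603570: f = -0.003440, f' = 1.607010 → x_2 = 0.603570 - (-0.003440)/(1.607010) = 0.605711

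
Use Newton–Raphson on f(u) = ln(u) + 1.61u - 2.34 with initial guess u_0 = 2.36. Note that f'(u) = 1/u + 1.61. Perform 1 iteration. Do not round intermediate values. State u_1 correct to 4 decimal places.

1.2201

Newton update: u ← u − f(u)/f'(u).
u_0 = 2.360000: f = 2.318262, f' = 2.033729 → u_1 = 2.360000 - (2.318262)/(2.033729) = 1.220093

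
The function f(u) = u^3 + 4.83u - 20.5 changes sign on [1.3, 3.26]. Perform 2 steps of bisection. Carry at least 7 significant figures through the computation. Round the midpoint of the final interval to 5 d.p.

2.03500

f(1.300000) = -12.024000, f(3.260000) = 29.891776 (opposite signs)
step 1: m = 2.280000, f(m) = 2.364752 > 0 → root in [1.300000, 2.280000]
step 2: m = 1.790000, f(m) = -6.118961 < 0 → root in [1.790000, 2.280000]
Midpoint of [1.790000, 2.280000] = 2.035000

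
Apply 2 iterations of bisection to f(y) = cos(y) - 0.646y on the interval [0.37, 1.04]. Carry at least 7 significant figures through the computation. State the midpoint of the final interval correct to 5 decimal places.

0.95625

f(0.370000) = 0.693307, f(1.040000) = -0.165620 (opposite signs)
step 1: m = 0.705000, f(m) = 0.306182 > 0 → root in [0.705000, 1.040000]
step 2: m = 0.872500, f(m) = 0.079279 > 0 → root in [0.872500, 1.040000]
Midpoint of [0.872500, 1.040000] = 0.956250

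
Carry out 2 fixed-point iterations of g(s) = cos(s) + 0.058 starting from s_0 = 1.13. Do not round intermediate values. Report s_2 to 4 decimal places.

s_1 = g(1.130000) = 0.484660
s_2 = g(0.484660) = 0.942833

0.9428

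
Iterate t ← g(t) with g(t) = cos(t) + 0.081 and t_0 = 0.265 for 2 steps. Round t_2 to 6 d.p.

0.581957

t_1 = g(0.265000) = 1.046093
t_2 = g(1.046093) = 0.581957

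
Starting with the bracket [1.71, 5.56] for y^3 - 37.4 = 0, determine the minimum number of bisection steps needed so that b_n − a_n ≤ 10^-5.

19

Initial width b − a = 5.56 − 1.71 = 3.850000.
After n steps the width is (b−a)/2^n; need (b−a)/2^n ≤ 10^-5.
So n ≥ log₂(3.850000/10^-5) = log₂(385000.0000) ≈ 18.5545.
Hence n = 19.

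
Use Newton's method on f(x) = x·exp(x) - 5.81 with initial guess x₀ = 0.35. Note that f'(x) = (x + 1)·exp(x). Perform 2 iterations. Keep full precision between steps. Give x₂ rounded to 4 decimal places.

x_0 = 0.350000: f = -5.313326, f' = 1.915741 → x_1 = 0.350000 - (-5.313326)/(1.915741) = 3.123509
x_1 = 3.123509: f = 65.174865, f' = 93.710861 → x_2 = 3.123509 - (65.174865)/(93.710861) = 2.428021

2.4280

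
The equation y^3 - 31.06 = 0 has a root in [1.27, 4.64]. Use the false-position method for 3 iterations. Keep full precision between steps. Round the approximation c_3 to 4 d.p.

3.0110

f(1.270000) = -29.011617, f(4.640000) = 68.837344
step 1: c = 2.269184, f(c) = -19.375522 < 0 → new bracket [2.269184, 4.640000]
step 2: c = 2.789922, f(c) = -9.344175 < 0 → new bracket [2.789922, 4.640000]
step 3: c = 3.011042, f(c) = -3.760775 < 0 → new bracket [3.011042, 4.640000]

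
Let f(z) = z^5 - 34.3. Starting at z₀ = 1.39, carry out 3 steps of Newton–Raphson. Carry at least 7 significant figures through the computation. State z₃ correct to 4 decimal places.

2.1506

Newton update: z ← z − f(z)/f'(z).
f'(z) = 5z⁴
z_0 = 1.390000: f = -29.111116, f' = 18.665052 → z_1 = 1.390000 - (-29.111116)/(18.665052) = 2.949659
z_1 = 2.949659: f = 188.984730, f' = 378.492452 → z_2 = 2.949659 - (188.984730)/(378.492452) = 2.450350
z_2 = 2.450350: f = 54.036557, f' = 180.252949 → z_3 = 2.450350 - (54.036557)/(180.252949) = 2.150568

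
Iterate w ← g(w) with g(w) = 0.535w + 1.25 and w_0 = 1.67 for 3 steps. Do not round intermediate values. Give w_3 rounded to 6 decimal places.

w_1 = g(1.670000) = 2.143450
w_2 = g(2.143450) = 2.396746
w_3 = g(2.396746) = 2.532259

2.532259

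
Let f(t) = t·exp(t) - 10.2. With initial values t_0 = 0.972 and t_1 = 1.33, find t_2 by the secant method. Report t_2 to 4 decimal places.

2.0827

f(t_0) = -7.630785, f(t_1) = -5.171212
t_2 = 1.330000 - (-5.171212)·(1.330000 - 0.972000)/(-5.171212 - (-7.630785)) = 2.082689; f(t_2) = 6.515717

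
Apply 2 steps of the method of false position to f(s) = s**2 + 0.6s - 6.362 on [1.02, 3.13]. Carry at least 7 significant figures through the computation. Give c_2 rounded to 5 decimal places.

2.20465

f(1.020000) = -4.709600, f(3.130000) = 5.312900
step 1: c = 2.011495, f(c) = -1.108992 < 0 → new bracket [2.011495, 3.130000]
step 2: c = 2.204649, f(c) = -0.178735 < 0 → new bracket [2.204649, 3.130000]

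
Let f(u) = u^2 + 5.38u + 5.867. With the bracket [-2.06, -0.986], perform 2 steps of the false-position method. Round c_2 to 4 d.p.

f(-2.060000) = -0.972200, f(-0.986000) = 1.534516
step 1: c = -1.643462, f(c) = -0.273858 < 0 → new bracket [-1.643462, -0.986000]
step 2: c = -1.543897, f(c) = -0.055547 < 0 → new bracket [-1.543897, -0.986000]

-1.5439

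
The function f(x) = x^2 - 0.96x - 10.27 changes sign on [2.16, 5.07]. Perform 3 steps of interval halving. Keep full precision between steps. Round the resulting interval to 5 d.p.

[3.61500, 3.97875]

f(2.160000) = -7.678000, f(5.070000) = 10.567700 (opposite signs)
step 1: m = 3.615000, f(m) = -0.672175 < 0 → root in [3.615000, 5.070000]
step 2: m = 4.342500, f(m) = 4.418506 > 0 → root in [3.615000, 4.342500]
step 3: m = 3.978750, f(m) = 1.740852 > 0 → root in [3.615000, 3.978750]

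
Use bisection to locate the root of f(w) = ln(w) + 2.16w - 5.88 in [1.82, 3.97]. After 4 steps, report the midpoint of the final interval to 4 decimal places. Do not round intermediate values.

2.2903

f(1.820000) = -1.349963, f(3.970000) = 4.073966 (opposite signs)
step 1: m = 2.895000, f(m) = 1.436185 > 0 → root in [1.820000, 2.895000]
step 2: m = 2.357500, f(m) = 0.069802 > 0 → root in [1.820000, 2.357500]
step 3: m = 2.088750, f(m) = -0.631734 < 0 → root in [2.088750, 2.357500]
step 4: m = 2.223125, f(m) = -0.279136 < 0 → root in [2.223125, 2.357500]
Midpoint of [2.223125, 2.357500] = 2.290312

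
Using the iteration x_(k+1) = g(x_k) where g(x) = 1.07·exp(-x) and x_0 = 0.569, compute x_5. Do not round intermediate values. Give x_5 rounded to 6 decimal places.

0.593648

x_1 = g(0.569000) = 0.605718
x_2 = g(0.605718) = 0.583880
x_3 = g(0.583880) = 0.596771
x_4 = g(0.596771) = 0.589128
x_5 = g(0.589128) = 0.593648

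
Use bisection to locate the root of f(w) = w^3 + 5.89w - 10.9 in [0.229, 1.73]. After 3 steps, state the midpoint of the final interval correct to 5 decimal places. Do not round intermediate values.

f(0.229000) = -9.539181, f(1.730000) = 4.467417 (opposite signs)
step 1: m = 0.979500, f(m) = -4.190993 < 0 → root in [0.979500, 1.730000]
step 2: m = 1.354750, f(m) = -0.434085 < 0 → root in [1.354750, 1.730000]
step 3: m = 1.542375, f(m) = 1.853776 > 0 → root in [1.354750, 1.542375]
Midpoint of [1.354750, 1.542375] = 1.448562

1.44856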